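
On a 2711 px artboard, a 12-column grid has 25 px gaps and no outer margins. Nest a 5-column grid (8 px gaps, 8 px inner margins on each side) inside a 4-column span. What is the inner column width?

167.8 px

2711 − 11·25 = 2436; ÷12 gives c = 203 px.
Span of 4: 4·203 + 3·25 = 812 + 75 = 887 px.
Inner content = 887 − 2·8 = 871 px.
Subtracting 4 gaps of 8 leaves 839 for 5 columns, so d = 167.8 px.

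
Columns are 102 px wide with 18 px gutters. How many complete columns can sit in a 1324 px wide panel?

Each extra column adds 102 + 18 = 120 px.
(1324 + 18) / 120 = 11.18, so 11 columns fit.

11 columns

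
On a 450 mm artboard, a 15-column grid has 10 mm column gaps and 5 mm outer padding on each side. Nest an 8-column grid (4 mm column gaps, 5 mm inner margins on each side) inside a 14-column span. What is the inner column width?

46.5 mm

Take off 10 mm of margins, leaving 440 mm.
15c + 14·10 = 440 → 15c = 300 → c = 20 mm.
14-column span = 14·20 + 13·10 = 410 mm.
Inner content = 410 − 2·5 = 400 mm.
Subtracting 7 column gaps of 4 leaves 372 for 8 columns, so d = 46.5 mm.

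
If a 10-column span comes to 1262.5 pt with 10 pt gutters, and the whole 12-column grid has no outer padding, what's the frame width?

1517 pt

10 columns + 9 gutters: 10c + 9·10 = 1262.5.
10c = 1262.5 − 90 = 1172.5, so c = 117.25 pt.
Summing: 1407 + 110 = 1517 pt.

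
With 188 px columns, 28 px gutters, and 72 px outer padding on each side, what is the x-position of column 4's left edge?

720 px

Before column 4: the margin + 3 columns + 3 gutters.
Offset = 72 + 3·(188 + 28) = 72 + 648 = 720 px.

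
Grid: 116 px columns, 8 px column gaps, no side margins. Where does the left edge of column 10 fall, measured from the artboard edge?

Each column+gutter stride is 124 px; with no margin, 9 of them is 1116 px.

1116 px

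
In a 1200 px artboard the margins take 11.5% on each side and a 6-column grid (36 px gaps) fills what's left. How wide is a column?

124 px

Margins: 11.5% × 1200 = 138 px each, so content = 1200 − 276 = 924 px.
6c + 5·36 = 924 → 6c = 744 → c = 124 px.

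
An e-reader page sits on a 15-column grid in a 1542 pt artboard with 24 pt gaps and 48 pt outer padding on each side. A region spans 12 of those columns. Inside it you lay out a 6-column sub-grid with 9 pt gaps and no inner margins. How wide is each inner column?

Take off 96 pt of margins, leaving 1446 pt.
1446 − 14·24 = 1110; ÷15 gives c = 74 pt.
12-column span = 12·74 + 11·24 = 1152 pt.
1152 − 5·9 = 1107; ÷6 gives d = 184.5 pt.

184.5 pt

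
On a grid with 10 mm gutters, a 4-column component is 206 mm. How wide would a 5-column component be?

260 mm

206 − 3·10 = 176; ÷4 gives c = 44 mm.
5 columns plus 4 gutters: 220 + 40 = 260 mm.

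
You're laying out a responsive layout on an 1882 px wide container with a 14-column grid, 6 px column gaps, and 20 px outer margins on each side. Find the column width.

126 px

Subtract both margins: 1882 − 2·20 = 1842 px.
14c + 13·6 = 1842 → 14c = 1764 → c = 126 px.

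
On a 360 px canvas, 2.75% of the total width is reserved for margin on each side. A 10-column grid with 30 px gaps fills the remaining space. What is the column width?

7.02 px

Margins: 2.75% × 360 = 9.9 px each, so content = 360 − 19.8 = 340.2 px.
10 columns + 9 gaps: 10c + 9·30 = 340.2.
10c = 340.2 − 270 = 70.2, so c = 7.02 px.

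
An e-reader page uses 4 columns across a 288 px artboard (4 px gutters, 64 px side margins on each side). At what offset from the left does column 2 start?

105 px

Take off 128 px of margins, leaving 160 px.
4 columns + 3 gutters: 4c + 3·4 = 160.
4c = 160 − 12 = 148, so c = 37 px.
Column 2 starts at margin + 1·(column + gutter) = 64 + 1·41 = 105 px.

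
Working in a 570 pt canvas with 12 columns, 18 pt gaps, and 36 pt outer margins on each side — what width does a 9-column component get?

Take off 72 pt of margins, leaving 498 pt.
Subtracting 11 gaps of 18 leaves 300 for 12 columns, so c = 25 pt.
9 columns plus 8 gaps: 225 + 144 = 369 pt.

369 pt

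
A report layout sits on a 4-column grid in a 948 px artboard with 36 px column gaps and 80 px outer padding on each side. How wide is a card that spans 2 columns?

376 px

Take off 160 px of margins, leaving 788 px.
788 − 3·36 = 680; ÷4 gives c = 170 px.
Span of 2: 2·170 + 1·36 = 340 + 36 = 376 px.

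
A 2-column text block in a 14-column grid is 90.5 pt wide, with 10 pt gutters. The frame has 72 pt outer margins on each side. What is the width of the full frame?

2c + 1·10 = 90.5 → 2c = 80.5 → c = 40.25 pt.
Frame = 2·72 + 14·40.25 + 13·10 = 144 + 563.5 + 130 = 837.5 pt.

837.5 pt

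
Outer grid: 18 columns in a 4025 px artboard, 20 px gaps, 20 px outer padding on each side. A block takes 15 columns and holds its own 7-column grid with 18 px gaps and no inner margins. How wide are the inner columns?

Subtract both margins: 4025 − 2·20 = 3985 px.
18 columns + 17 gaps: 18c + 17·20 = 3985.
18c = 3985 − 340 = 3645, so c = 202.5 px.
15 columns plus 14 gaps: 3037.5 + 280 = 3317.5 px.
3317.5 − 6·18 = 3209.5; ÷7 gives d = 458.5 px.

458.5 px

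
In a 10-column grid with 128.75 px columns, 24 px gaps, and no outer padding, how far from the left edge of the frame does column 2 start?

152.75 px

Each column+gutter stride is 152.75 px; with no margin, 1 of them is 152.75 px.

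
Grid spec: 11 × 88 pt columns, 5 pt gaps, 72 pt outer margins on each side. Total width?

1162 pt

Adding margins, columns and gutters: 144 + 968 + 50 = 1162 pt.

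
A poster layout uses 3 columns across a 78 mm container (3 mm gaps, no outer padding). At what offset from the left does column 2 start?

27 mm

3c + 2·3 = 78 → 3c = 72 → c = 24 mm.
Each column+gutter stride is 27 mm; with no margin, 1 of them is 27 mm.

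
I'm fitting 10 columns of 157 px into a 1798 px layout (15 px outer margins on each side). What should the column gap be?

Take off 30 px of margins, leaving 1768 px.
10·157 + 9g = 1768 → 9g = 198 → g = 22 px.

22 px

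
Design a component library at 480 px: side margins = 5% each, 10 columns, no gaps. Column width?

480 × (1 − 2·5%) = 480 × 90% = 432 px for the columns.
432 / 10 = 43.2 px per column.

43.2 px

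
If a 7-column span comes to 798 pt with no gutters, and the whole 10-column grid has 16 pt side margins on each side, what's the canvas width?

1172 pt

798 / 7 = 114 pt per column.
Summing: 32 + 1140 = 1172 pt.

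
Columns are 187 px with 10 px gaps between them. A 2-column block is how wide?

Span of 2: 2·187 + 1·10 = 374 + 10 = 384 px.

384 px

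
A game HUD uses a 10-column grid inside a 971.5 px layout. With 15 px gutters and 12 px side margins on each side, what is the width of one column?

81.25 px

Content width = 971.5 − 2·12 = 947.5 px.
10c + 9·15 = 947.5 → 10c = 812.5 → c = 81.25 px.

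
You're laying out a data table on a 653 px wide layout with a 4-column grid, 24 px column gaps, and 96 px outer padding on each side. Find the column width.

97.25 px

Subtract both margins: 653 − 2·96 = 461 px.
4 columns + 3 column gaps: 4c + 3·24 = 461.
4c = 461 − 72 = 389, so c = 97.25 px.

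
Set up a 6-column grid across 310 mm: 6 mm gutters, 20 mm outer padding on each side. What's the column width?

40 mm

Subtract both margins: 310 − 2·20 = 270 mm.
6 columns + 5 gutters: 6c + 5·6 = 270.
6c = 270 − 30 = 240, so c = 40 mm.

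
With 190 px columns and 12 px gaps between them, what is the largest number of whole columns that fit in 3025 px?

15 columns: 15·190 + 14·12 = 3018 px ≤ 3025.
16 columns: 3220 px > 3025. So 15.

15 columns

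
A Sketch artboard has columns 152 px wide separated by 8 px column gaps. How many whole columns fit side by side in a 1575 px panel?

9 columns

k columns need k·152 + (k−1)·8 = k·160 − 8.
k·160 − 8 ≤ 1575 → k ≤ 1583 / 160 ≈ 9.89, so k = 9.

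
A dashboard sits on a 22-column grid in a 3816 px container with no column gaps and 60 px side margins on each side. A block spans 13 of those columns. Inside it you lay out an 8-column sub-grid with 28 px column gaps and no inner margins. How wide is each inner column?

Subtract both margins: 3816 − 2·60 = 3696 px.
With no column gaps, each column is 3696/22 = 168 px.
13-column span = 13·168 = 2184 px.
8 columns + 7 column gaps: 8d + 7·28 = 2184.
8d = 2184 − 196 = 1988, so d = 248.5 px.

248.5 px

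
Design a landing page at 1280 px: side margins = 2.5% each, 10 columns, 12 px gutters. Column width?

110.8 px

Each margin = 2.5% of 1280 = 32 px; content = 1280 − 2·32 = 1216 px.
10c + 9·12 = 1216 → 10c = 1108 → c = 110.8 px.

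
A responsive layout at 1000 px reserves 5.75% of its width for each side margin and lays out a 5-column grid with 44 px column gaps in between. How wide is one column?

141.8 px

Each margin = 5.75% of 1000 = 57.5 px; content = 1000 − 2·57.5 = 885 px.
5c + 4·44 = 885 → 5c = 709 → c = 141.8 px.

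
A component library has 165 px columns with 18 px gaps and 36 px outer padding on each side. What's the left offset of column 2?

Each column+gutter stride is 183 px; 1 of them past the 36 px margin is 36 + 183 = 219 px.

219 px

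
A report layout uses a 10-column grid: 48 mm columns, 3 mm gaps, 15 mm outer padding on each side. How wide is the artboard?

Total width: 2·15 + 10·48 + 9·3 = 537 mm.

537 mm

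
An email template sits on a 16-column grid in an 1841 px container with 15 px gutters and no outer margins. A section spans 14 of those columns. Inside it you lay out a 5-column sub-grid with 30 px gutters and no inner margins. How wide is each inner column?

1841 − 15·15 = 1616; ÷16 gives c = 101 px.
14 columns plus 13 gutters: 1414 + 195 = 1609 px.
1609 − 4·30 = 1489; ÷5 gives d = 297.8 px.

297.8 px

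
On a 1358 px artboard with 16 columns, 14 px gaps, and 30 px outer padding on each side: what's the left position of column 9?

Content = 1358 − 2·30 = 1298 px.
16 columns + 15 gaps: 16c + 15·14 = 1298.
16c = 1298 − 210 = 1088, so c = 68 px.
Column 9 starts at margin + 8·(column + gutter) = 30 + 8·82 = 686 px.

686 px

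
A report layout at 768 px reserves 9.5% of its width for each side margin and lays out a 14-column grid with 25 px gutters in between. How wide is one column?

768 × (1 − 2·9.5%) = 768 × 81% = 622.08 px for the columns.
14 columns + 13 gutters: 14c + 13·25 = 622.08.
14c = 622.08 − 325 = 297.08, so c = 21.22 px.

21.22 px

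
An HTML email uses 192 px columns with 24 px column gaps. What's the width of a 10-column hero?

2136 px

Span of 10: 10·192 + 9·24 = 1920 + 216 = 2136 px.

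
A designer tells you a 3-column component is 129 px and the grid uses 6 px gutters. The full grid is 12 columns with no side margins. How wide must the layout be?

3c + 2·6 = 129 → 3c = 117 → c = 39 px.
Layout = 12·39 + 11·6 = 468 + 66 = 534 px.

534 px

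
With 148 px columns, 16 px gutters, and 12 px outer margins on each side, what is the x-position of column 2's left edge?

Column 2 starts at margin + 1·(column + gutter) = 12 + 1·164 = 176 px.

176 px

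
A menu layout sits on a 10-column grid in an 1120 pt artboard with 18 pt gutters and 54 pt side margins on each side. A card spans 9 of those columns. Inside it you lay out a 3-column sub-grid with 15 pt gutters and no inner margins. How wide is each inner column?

293 pt

Subtract both margins: 1120 − 2·54 = 1012 pt.
1012 − 9·18 = 850; ÷10 gives c = 85 pt.
9 columns plus 8 gutters: 765 + 144 = 909 pt.
3d + 2·15 = 909 → 3d = 879 → d = 293 pt.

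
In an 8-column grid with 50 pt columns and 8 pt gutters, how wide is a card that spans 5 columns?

282 pt

5 columns plus 4 gutters: 250 + 32 = 282 pt.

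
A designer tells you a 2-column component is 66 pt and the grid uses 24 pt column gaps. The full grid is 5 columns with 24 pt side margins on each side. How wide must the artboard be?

2c + 1·24 = 66 → 2c = 42 → c = 21 pt.
Artboard = 2·24 + 5·21 + 4·24 = 48 + 105 + 96 = 249 pt.

249 pt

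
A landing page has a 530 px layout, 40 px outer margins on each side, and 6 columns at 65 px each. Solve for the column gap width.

Content width = 530 − 2·40 = 450 px.
6·65 + 5g = 450 → 5g = 60 → g = 12 px.

12 px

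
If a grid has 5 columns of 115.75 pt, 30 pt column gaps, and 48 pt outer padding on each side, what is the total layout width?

794.75 pt

Total width: 2·48 + 5·115.75 + 4·30 = 794.75 pt.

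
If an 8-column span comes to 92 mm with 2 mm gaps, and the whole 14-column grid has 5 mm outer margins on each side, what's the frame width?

8 columns + 7 gaps: 8c + 7·2 = 92.
8c = 92 − 14 = 78, so c = 9.75 mm.
Adding margins, columns and gutters: 10 + 136.5 + 26 = 172.5 mm.

172.5 mm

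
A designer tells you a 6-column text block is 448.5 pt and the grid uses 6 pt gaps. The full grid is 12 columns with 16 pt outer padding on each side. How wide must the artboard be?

448.5 − 5·6 = 418.5; ÷6 gives c = 69.75 pt.
Adding margins, columns and gutters: 32 + 837 + 66 = 935 pt.

935 pt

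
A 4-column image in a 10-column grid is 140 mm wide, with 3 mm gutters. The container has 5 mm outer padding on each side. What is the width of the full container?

364.5 mm

4c + 3·3 = 140 → 4c = 131 → c = 32.75 mm.
Total width: 2·5 + 10·32.75 + 9·3 = 364.5 mm.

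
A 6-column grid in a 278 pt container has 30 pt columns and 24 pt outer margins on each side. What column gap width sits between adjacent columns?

Take off 48 pt of margins, leaving 230 pt.
6·30 + 5g = 230 → 5g = 50 → g = 10 pt.

10 pt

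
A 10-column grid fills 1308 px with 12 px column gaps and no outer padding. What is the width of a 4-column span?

516 px

Subtracting 9 column gaps of 12 leaves 1200 for 10 columns, so c = 120 px.
4 columns plus 3 column gaps: 480 + 36 = 516 px.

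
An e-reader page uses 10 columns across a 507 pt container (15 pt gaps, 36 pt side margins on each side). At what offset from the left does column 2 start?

Content = 507 − 2·36 = 435 pt.
10 columns + 9 gaps: 10c + 9·15 = 435.
10c = 435 − 135 = 300, so c = 30 pt.
Column 2 starts at margin + 1·(column + gutter) = 36 + 1·45 = 81 pt.

81 pt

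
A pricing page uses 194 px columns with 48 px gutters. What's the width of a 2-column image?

2-column span = 2·194 + 1·48 = 436 px.

436 px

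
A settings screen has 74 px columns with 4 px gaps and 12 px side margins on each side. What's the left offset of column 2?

Each column+gutter stride is 78 px; 1 of them past the 12 px margin is 12 + 78 = 90 px.

90 px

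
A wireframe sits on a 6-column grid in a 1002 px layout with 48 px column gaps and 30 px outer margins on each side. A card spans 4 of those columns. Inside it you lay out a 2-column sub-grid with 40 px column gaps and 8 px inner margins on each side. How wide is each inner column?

Subtract both margins: 1002 − 2·30 = 942 px.
942 − 5·48 = 702; ÷6 gives c = 117 px.
4 columns plus 3 column gaps: 468 + 144 = 612 px.
Inner content = 612 − 2·8 = 596 px.
2d + 1·40 = 596 → 2d = 556 → d = 278 px.

278 px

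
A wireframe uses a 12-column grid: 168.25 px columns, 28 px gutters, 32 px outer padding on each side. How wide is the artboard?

2391 px

Artboard = 2·32 + 12·168.25 + 11·28 = 64 + 2019 + 308 = 2391 px.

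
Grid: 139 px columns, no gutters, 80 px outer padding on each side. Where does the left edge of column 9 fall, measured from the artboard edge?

Before column 9: the margin + 8 columns + 8 gutters.
Offset = 80 + 8·(139 + 0) = 80 + 1112 = 1192 px.

1192 px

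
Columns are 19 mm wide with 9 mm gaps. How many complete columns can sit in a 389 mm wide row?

14 columns

k columns need k·19 + (k−1)·9 = k·28 − 9.
k·28 − 9 ≤ 389 → k ≤ 398 / 28 ≈ 14.21, so k = 14.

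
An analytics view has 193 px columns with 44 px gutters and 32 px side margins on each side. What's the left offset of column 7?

Column 7 starts at margin + 6·(column + gutter) = 32 + 6·237 = 1454 px.

1454 px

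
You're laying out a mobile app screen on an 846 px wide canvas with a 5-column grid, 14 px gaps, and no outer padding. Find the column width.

158 px

5 columns + 4 gaps: 5c + 4·14 = 846.
5c = 846 − 56 = 790, so c = 158 px.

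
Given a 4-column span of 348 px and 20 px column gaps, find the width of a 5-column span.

440 px

348 − 3·20 = 288; ÷4 gives c = 72 px.
5 columns plus 4 column gaps: 360 + 80 = 440 px.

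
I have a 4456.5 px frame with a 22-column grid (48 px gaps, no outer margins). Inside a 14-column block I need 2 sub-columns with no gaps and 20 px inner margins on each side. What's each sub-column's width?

1389.25 px

22c + 21·48 = 4456.5 → 22c = 3448.5 → c = 156.75 px.
Span of 14: 14·156.75 + 13·48 = 2194.5 + 624 = 2818.5 px.
Inner content = 2818.5 − 2·20 = 2778.5 px.
With no gaps, each column is 2778.5/2 = 1389.25 px.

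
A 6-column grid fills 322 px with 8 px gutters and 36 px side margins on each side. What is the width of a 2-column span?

78 px

Inside the margins: 322 − 72 = 250 px.
250 − 5·8 = 210; ÷6 gives c = 35 px.
Span of 2: 2·35 + 1·8 = 70 + 8 = 78 px.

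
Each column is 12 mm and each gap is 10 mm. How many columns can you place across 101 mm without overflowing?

5 columns: 5·12 + 4·10 = 100 mm ≤ 101.
6 columns: 122 mm > 101. So 5.

5 columns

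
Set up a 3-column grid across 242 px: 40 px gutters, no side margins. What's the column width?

Subtracting 2 gutters of 40 leaves 162 for 3 columns, so c = 54 px.

54 px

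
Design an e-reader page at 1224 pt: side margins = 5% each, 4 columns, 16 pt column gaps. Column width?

263.4 pt

Each margin = 5% of 1224 = 61.2 pt; content = 1224 − 2·61.2 = 1101.6 pt.
Subtracting 3 column gaps of 16 leaves 1053.6 for 4 columns, so c = 263.4 pt.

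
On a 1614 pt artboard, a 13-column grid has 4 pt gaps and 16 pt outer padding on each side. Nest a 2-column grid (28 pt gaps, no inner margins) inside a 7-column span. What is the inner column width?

411 pt

Outer content = 1614 − 2·16 = 1582 pt.
Subtracting 12 gaps of 4 leaves 1534 for 13 columns, so c = 118 pt.
7-column span = 7·118 + 6·4 = 850 pt.
Subtracting 1 gap of 28 leaves 822 for 2 columns, so d = 411 pt.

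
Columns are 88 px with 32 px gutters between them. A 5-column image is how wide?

568 px

Span of 5: 5·88 + 4·32 = 440 + 128 = 568 px.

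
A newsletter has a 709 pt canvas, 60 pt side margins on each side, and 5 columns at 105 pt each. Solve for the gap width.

Subtract both margins: 709 − 2·60 = 589 pt.
Columns use 525 pt, leaving 64 pt across 4 gaps = 16 pt each.

16 pt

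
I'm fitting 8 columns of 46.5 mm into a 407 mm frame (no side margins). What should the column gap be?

8 columns take 8·46.5 = 372 mm; remaining 35 splits into 7 column gaps.
g = 35 / 7 = 5 mm.

5 mm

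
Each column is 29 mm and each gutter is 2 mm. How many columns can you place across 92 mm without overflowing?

3 columns

k columns need k·29 + (k−1)·2 = k·31 − 2.
k·31 − 2 ≤ 92 → k ≤ 94 / 31 ≈ 3.03, so k = 3.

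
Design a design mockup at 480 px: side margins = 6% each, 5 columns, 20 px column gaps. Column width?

Margins: 6% × 480 = 28.8 px each, so content = 480 − 57.6 = 422.4 px.
5c + 4·20 = 422.4 → 5c = 342.4 → c = 68.48 px.

68.48 px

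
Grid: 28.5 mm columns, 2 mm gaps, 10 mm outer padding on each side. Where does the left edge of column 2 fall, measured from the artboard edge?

40.5 mm

Before column 2: the margin + 1 column + 1 gap.
Offset = 10 + 1·(28.5 + 2) = 10 + 30.5 = 40.5 mm.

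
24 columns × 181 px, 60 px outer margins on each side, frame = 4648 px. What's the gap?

Content width = 4648 − 2·60 = 4528 px.
Columns use 4344 px, leaving 184 px across 23 gaps = 8 px each.

8 px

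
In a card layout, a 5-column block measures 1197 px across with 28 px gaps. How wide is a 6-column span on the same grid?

1442 px

5 columns + 4 gaps: 5c + 4·28 = 1197.
5c = 1197 − 112 = 1085, so c = 217 px.
Span of 6: 6·217 + 5·28 = 1302 + 140 = 1442 px.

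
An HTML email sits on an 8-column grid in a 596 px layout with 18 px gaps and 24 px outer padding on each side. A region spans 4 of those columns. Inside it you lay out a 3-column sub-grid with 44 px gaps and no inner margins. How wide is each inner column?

Outer content = 596 − 2·24 = 548 px.
8c + 7·18 = 548 → 8c = 422 → c = 52.75 px.
4 columns plus 3 gaps: 211 + 54 = 265 px.
3d + 2·44 = 265 → 3d = 177 → d = 59 px.

59 px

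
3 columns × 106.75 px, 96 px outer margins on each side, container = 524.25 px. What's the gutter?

Inside the margins: 524.25 − 192 = 332.25 px.
3 columns take 3·106.75 = 320.25 px; remaining 12 splits into 2 gutters.
g = 12 / 2 = 6 px.

6 px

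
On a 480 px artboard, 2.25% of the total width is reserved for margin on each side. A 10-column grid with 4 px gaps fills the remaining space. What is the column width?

480 × (1 − 2·2.25%) = 480 × 95.5% = 458.4 px for the columns.
458.4 − 9·4 = 422.4; ÷10 gives c = 42.24 px.

42.24 px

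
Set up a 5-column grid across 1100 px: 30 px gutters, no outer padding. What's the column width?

1100 − 4·30 = 980; ÷5 gives c = 196 px.

196 px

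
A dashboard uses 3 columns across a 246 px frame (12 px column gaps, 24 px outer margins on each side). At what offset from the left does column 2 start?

94 px

Take off 48 px of margins, leaving 198 px.
3c + 2·12 = 198 → 3c = 174 → c = 58 px.
Column 2 starts at margin + 1·(column + gutter) = 24 + 1·70 = 94 px.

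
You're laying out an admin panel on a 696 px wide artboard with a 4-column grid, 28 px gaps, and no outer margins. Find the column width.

696 − 3·28 = 612; ÷4 gives c = 153 px.

153 px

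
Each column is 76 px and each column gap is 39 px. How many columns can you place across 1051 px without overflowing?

k columns need k·76 + (k−1)·39 = k·115 − 39.
k·115 − 39 ≤ 1051 → k ≤ 1090 / 115 ≈ 9.48, so k = 9.

9 columns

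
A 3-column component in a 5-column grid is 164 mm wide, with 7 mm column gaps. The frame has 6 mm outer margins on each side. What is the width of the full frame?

290 mm

3 columns + 2 column gaps: 3c + 2·7 = 164.
3c = 164 − 14 = 150, so c = 50 mm.
Frame = 2·6 + 5·50 + 4·7 = 12 + 250 + 28 = 290 mm.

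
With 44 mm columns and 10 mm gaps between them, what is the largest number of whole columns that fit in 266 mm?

Each extra column adds 44 + 10 = 54 mm.
(266 + 10) / 54 = 5.11, so 5 columns fit.

5 columns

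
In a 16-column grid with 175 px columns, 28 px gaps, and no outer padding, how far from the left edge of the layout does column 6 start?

Before column 6: 5 columns + 5 gaps.
Offset = 5·(175 + 28) = 5·203 = 1015 px.

1015 px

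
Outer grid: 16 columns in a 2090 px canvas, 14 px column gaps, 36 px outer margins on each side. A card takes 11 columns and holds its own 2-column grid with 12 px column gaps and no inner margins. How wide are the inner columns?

Subtract both margins: 2090 − 2·36 = 2018 px.
Subtracting 15 column gaps of 14 leaves 1808 for 16 columns, so c = 113 px.
11 columns plus 10 column gaps: 1243 + 140 = 1383 px.
2d + 1·12 = 1383 → 2d = 1371 → d = 685.5 px.

685.5 px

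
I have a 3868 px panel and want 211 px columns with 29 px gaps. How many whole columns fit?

k columns need k·211 + (k−1)·29 = k·240 − 29.
k·240 − 29 ≤ 3868 → k ≤ 3897 / 240 ≈ 16.24, so k = 16.

16 columns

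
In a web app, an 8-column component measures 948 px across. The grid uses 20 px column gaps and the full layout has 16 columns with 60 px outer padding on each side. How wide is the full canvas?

8 columns + 7 column gaps: 8c + 7·20 = 948.
8c = 948 − 140 = 808, so c = 101 px.
Canvas = 2·60 + 16·101 + 15·20 = 120 + 1616 + 300 = 2036 px.

2036 px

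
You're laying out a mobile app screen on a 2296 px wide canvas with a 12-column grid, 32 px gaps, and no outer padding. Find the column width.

162 px

Subtracting 11 gaps of 32 leaves 1944 for 12 columns, so c = 162 px.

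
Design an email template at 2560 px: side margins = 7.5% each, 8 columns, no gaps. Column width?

Margins: 7.5% × 2560 = 192 px each, so content = 2560 − 384 = 2176 px.
With no gaps, each column is 2176/8 = 272 px.

272 px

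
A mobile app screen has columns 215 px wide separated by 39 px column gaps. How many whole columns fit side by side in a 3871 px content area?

15 columns

Each extra column adds 215 + 39 = 254 px.
(3871 + 39) / 254 = 15.39, so 15 columns fit.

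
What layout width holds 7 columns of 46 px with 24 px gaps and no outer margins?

Summing: 322 + 144 = 466 px.

466 px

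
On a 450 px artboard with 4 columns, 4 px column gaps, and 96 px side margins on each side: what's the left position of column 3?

Inside the margins: 450 − 192 = 258 px.
Subtracting 3 column gaps of 4 leaves 246 for 4 columns, so c = 61.5 px.
Column 3 starts at margin + 2·(column + gutter) = 96 + 2·65.5 = 227 px.

227 px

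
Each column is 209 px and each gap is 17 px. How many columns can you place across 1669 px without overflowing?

7 columns: 7·209 + 6·17 = 1565 px ≤ 1669.
8 columns: 1791 px > 1669. So 7.

7 columns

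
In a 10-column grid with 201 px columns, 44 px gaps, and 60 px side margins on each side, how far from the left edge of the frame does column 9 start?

Column 9 starts at margin + 8·(column + gutter) = 60 + 8·245 = 2020 px.

2020 px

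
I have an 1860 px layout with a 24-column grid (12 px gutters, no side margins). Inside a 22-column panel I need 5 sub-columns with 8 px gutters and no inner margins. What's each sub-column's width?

1860 − 23·12 = 1584; ÷24 gives c = 66 px.
22-column span = 22·66 + 21·12 = 1704 px.
5d + 4·8 = 1704 → 5d = 1672 → d = 334.4 px.

334.4 px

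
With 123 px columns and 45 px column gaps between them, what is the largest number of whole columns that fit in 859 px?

5 columns

k columns need k·123 + (k−1)·45 = k·168 − 45.
k·168 − 45 ≤ 859 → k ≤ 904 / 168 ≈ 5.38, so k = 5.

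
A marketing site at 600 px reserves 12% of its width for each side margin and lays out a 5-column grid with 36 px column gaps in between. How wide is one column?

62.4 px

Each margin = 12% of 600 = 72 px; content = 600 − 2·72 = 456 px.
Subtracting 4 column gaps of 36 leaves 312 for 5 columns, so c = 62.4 px.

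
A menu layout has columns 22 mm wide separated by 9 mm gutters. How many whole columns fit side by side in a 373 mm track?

Each extra column adds 22 + 9 = 31 mm.
(373 + 9) / 31 = 12.32, so 12 columns fit.

12 columns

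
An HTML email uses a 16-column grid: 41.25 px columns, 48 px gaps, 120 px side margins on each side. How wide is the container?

1620 px

Total width: 2·120 + 16·41.25 + 15·48 = 1620 px.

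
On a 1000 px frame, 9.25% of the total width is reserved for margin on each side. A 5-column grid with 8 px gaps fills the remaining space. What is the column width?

Each margin = 9.25% of 1000 = 92.5 px; content = 1000 − 2·92.5 = 815 px.
5 columns + 4 gaps: 5c + 4·8 = 815.
5c = 815 − 32 = 783, so c = 156.6 px.

156.6 px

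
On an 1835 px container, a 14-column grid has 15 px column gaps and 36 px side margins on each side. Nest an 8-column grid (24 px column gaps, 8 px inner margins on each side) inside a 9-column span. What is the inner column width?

Outer content = 1835 − 2·36 = 1763 px.
Subtracting 13 column gaps of 15 leaves 1568 for 14 columns, so c = 112 px.
9-column span = 9·112 + 8·15 = 1128 px.
Inner content = 1128 − 2·8 = 1112 px.
Subtracting 7 column gaps of 24 leaves 944 for 8 columns, so d = 118 px.

118 px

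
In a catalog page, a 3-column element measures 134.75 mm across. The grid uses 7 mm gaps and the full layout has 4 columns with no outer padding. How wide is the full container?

3c + 2·7 = 134.75 → 3c = 120.75 → c = 40.25 mm.
Total width: 4·40.25 + 3·7 = 182 mm.

182 mm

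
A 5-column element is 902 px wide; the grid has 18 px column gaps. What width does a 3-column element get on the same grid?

534 px

5 columns + 4 column gaps: 5c + 4·18 = 902.
5c = 902 − 72 = 830, so c = 166 px.
3-column span = 3·166 + 2·18 = 534 px.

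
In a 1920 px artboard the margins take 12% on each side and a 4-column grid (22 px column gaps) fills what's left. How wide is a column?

Margins: 12% × 1920 = 230.4 px each, so content = 1920 − 460.8 = 1459.2 px.
4 columns + 3 column gaps: 4c + 3·22 = 1459.2.
4c = 1459.2 − 66 = 1393.2, so c = 348.3 px.

348.3 px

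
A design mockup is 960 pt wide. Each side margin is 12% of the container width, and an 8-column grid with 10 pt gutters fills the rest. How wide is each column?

Margins: 12% × 960 = 115.2 pt each, so content = 960 − 230.4 = 729.6 pt.
8 columns + 7 gutters: 8c + 7·10 = 729.6.
8c = 729.6 − 70 = 659.6, so c = 82.45 pt.

82.45 pt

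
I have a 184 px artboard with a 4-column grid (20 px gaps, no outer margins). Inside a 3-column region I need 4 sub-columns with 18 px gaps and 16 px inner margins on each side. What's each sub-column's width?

11.75 px

4c + 3·20 = 184 → 4c = 124 → c = 31 px.
3-column span = 3·31 + 2·20 = 133 px.
Inner content = 133 − 2·16 = 101 px.
4 columns + 3 gaps: 4d + 3·18 = 101.
4d = 101 − 54 = 47, so d = 11.75 px.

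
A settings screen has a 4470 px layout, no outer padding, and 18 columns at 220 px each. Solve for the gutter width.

18 columns take 18·220 = 3960 px; remaining 510 splits into 17 gutters.
g = 510 / 17 = 30 px.

30 px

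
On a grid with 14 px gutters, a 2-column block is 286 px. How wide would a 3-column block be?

436 px

Subtracting 1 gutter of 14 leaves 272 for 2 columns, so c = 136 px.
Span of 3: 3·136 + 2·14 = 408 + 28 = 436 px.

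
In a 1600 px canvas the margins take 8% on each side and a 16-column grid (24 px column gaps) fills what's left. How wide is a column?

1600 × (1 − 2·8%) = 1600 × 84% = 1344 px for the columns.
1344 − 15·24 = 984; ÷16 gives c = 61.5 px.

61.5 px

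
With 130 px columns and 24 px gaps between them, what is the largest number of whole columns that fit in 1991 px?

13 columns: 13·130 + 12·24 = 1978 px ≤ 1991.
14 columns: 2132 px > 1991. So 13.

13 columns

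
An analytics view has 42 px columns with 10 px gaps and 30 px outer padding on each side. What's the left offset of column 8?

Column 8 starts at margin + 7·(column + gutter) = 30 + 7·52 = 394 px.

394 px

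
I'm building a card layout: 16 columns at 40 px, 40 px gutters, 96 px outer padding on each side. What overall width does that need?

Adding margins, columns and gutters: 192 + 640 + 600 = 1432 px.

1432 px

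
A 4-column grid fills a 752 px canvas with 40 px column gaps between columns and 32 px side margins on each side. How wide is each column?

142 px

Take off 64 px of margins, leaving 688 px.
4 columns + 3 column gaps: 4c + 3·40 = 688.
4c = 688 − 120 = 568, so c = 142 px.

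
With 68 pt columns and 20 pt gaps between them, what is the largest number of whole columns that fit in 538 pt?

6 columns

k columns need k·68 + (k−1)·20 = k·88 − 20.
k·88 − 20 ≤ 538 → k ≤ 558 / 88 ≈ 6.34, so k = 6.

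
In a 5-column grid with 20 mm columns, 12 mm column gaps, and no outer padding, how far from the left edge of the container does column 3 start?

64 mm

No margin, so column 3 starts at 2·(column + gutter) = 2·32 = 64 mm.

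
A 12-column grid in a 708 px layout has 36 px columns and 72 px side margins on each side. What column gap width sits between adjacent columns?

Subtract both margins: 708 − 2·72 = 564 px.
12·36 + 11g = 564 → 11g = 132 → g = 12 px.

12 px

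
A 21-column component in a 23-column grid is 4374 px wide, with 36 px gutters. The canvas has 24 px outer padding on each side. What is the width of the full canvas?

4842 px

21c + 20·36 = 4374 → 21c = 3654 → c = 174 px.
Canvas = 2·24 + 23·174 + 22·36 = 48 + 4002 + 792 = 4842 px.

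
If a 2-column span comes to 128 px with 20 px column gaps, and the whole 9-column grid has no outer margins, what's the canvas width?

2c + 1·20 = 128 → 2c = 108 → c = 54 px.
Total width: 9·54 + 8·20 = 646 px.

646 px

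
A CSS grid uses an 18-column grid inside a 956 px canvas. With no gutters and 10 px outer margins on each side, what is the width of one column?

52 px

Content width = 956 − 2·10 = 936 px.
With no gutters, each column is 936/18 = 52 px.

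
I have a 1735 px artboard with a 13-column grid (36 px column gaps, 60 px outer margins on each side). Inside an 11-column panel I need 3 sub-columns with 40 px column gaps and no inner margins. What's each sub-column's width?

427 px

Inside the margins: 1735 − 120 = 1615 px.
13c + 12·36 = 1615 → 13c = 1183 → c = 91 px.
11 columns plus 10 column gaps: 1001 + 360 = 1361 px.
Subtracting 2 column gaps of 40 leaves 1281 for 3 columns, so d = 427 px.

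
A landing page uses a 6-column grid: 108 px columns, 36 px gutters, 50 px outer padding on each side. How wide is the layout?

Total width: 2·50 + 6·108 + 5·36 = 928 px.

928 px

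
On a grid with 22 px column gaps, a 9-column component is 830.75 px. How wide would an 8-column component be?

736 px

9 columns + 8 column gaps: 9c + 8·22 = 830.75.
9c = 830.75 − 176 = 654.75, so c = 72.75 px.
8-column span = 8·72.75 + 7·22 = 736 px.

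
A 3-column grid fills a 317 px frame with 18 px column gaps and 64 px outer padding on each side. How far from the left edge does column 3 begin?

202 px

Subtract both margins: 317 − 2·64 = 189 px.
Subtracting 2 column gaps of 18 leaves 153 for 3 columns, so c = 51 px.
Column 3 starts at margin + 2·(column + gutter) = 64 + 2·69 = 202 px.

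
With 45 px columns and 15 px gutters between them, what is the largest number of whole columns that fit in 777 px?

Each extra column adds 45 + 15 = 60 px.
(777 + 15) / 60 = 13.20, so 13 columns fit.

13 columns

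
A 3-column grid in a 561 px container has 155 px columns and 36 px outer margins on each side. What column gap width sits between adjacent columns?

Inside the margins: 561 − 72 = 489 px.
3 columns take 3·155 = 465 px; remaining 24 splits into 2 column gaps.
g = 24 / 2 = 12 px.

12 px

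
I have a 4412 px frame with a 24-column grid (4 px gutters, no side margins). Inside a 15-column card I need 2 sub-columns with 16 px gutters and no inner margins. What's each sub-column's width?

24 columns + 23 gutters: 24c + 23·4 = 4412.
24c = 4412 − 92 = 4320, so c = 180 px.
Span of 15: 15·180 + 14·4 = 2700 + 56 = 2756 px.
2756 − 1·16 = 2740; ÷2 gives d = 1370 px.

1370 px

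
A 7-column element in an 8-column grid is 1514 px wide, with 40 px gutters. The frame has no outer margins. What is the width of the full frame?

1736 px

Subtracting 6 gutters of 40 leaves 1274 for 7 columns, so c = 182 px.
Frame = 8·182 + 7·40 = 1456 + 280 = 1736 px.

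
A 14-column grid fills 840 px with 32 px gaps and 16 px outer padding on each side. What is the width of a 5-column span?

268 px

Subtract both margins: 840 − 2·16 = 808 px.
14c + 13·32 = 808 → 14c = 392 → c = 28 px.
5 columns plus 4 gaps: 140 + 128 = 268 px.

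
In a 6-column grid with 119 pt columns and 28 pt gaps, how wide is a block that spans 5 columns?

5-column span = 5·119 + 4·28 = 707 pt.

707 pt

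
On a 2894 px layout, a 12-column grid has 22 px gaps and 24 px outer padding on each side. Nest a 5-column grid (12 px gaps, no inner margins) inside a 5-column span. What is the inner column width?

225 px

Subtract both margins: 2894 − 2·24 = 2846 px.
2846 − 11·22 = 2604; ÷12 gives c = 217 px.
5-column span = 5·217 + 4·22 = 1173 px.
5 columns + 4 gaps: 5d + 4·12 = 1173.
5d = 1173 − 48 = 1125, so d = 225 px.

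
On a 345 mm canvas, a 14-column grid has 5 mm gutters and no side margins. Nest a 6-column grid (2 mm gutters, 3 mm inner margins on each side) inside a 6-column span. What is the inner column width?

14 columns + 13 gutters: 14c + 13·5 = 345.
14c = 345 − 65 = 280, so c = 20 mm.
6 columns plus 5 gutters: 120 + 25 = 145 mm.
Inner content = 145 − 2·3 = 139 mm.
6d + 5·2 = 139 → 6d = 129 → d = 21.5 mm.

21.5 mm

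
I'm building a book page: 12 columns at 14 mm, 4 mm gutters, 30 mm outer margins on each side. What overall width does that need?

Frame = 2·30 + 12·14 + 11·4 = 60 + 168 + 44 = 272 mm.

272 mm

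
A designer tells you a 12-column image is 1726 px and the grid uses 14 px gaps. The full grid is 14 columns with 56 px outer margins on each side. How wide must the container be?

12 columns + 11 gaps: 12c + 11·14 = 1726.
12c = 1726 − 154 = 1572, so c = 131 px.
Container = 2·56 + 14·131 + 13·14 = 112 + 1834 + 182 = 2128 px.

2128 px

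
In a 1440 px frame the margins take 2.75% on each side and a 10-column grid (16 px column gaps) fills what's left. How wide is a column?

Margins: 2.75% × 1440 = 39.6 px each, so content = 1440 − 79.2 = 1360.8 px.
10c + 9·16 = 1360.8 → 10c = 1216.8 → c = 121.68 px.

121.68 px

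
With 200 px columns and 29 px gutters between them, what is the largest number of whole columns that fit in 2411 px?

10 columns

k columns need k·200 + (k−1)·29 = k·229 − 29.
k·229 − 29 ≤ 2411 → k ≤ 2440 / 229 ≈ 10.66, so k = 10.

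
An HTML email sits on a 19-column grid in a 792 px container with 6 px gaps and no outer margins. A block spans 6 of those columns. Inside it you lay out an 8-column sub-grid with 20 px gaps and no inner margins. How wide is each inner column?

13.25 px

Subtracting 18 gaps of 6 leaves 684 for 19 columns, so c = 36 px.
6-column span = 6·36 + 5·6 = 246 px.
8d + 7·20 = 246 → 8d = 106 → d = 13.25 px.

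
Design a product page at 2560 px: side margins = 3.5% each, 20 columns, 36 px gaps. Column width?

Margins: 3.5% × 2560 = 89.6 px each, so content = 2560 − 179.2 = 2380.8 px.
2380.8 − 19·36 = 1696.8; ÷20 gives c = 84.84 px.

84.84 px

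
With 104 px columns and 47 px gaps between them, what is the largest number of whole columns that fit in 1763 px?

Each extra column adds 104 + 47 = 151 px.
(1763 + 47) / 151 = 11.99, so 11 columns fit.

11 columns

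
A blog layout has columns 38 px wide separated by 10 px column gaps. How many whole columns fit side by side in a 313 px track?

k columns need k·38 + (k−1)·10 = k·48 − 10.
k·48 − 10 ≤ 313 → k ≤ 323 / 48 ≈ 6.73, so k = 6.

6 columns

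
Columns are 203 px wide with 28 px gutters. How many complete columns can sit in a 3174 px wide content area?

k columns need k·203 + (k−1)·28 = k·231 − 28.
k·231 − 28 ≤ 3174 → k ≤ 3202 / 231 ≈ 13.86, so k = 13.

13 columns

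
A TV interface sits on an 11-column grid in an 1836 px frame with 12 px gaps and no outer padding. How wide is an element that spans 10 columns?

1668 px

1836 − 10·12 = 1716; ÷11 gives c = 156 px.
10-column span = 10·156 + 9·12 = 1668 px.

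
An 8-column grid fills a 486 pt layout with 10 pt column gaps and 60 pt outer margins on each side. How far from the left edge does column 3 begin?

Inside the margins: 486 − 120 = 366 pt.
Subtracting 7 column gaps of 10 leaves 296 for 8 columns, so c = 37 pt.
Each column+gutter stride is 47 pt; 2 of them past the 60 pt margin is 60 + 94 = 154 pt.

154 pt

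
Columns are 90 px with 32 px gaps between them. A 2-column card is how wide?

2-column span = 2·90 + 1·32 = 212 px.

212 px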